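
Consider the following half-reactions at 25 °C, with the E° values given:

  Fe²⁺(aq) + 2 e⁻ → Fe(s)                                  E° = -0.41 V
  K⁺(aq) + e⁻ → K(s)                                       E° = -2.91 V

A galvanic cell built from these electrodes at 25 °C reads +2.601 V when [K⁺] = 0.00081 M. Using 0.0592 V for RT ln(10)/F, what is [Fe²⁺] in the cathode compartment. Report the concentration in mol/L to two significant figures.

0.0017 M

Fe²⁺/Fe is the cathode, K⁺/K the anode: E°cell = +2.50 V, n = 2.
Overall reaction: Fe²⁺(aq) + 2 K(s) → Fe(s) + 2 K⁺(aq); Q = [K⁺]^2/[Fe²⁺]^1.
From E = E° − (0.0592/n) log Q: log Q = (E° − E)·n/0.0592 = (+2.50 − (+2.601))·2/0.0592 = -3.4122.
So 1·log[Fe²⁺] = 2·log(0.00081) − log Q = -6.1830 − (-3.4122) = -2.7708; [Fe²⁺] = 10^(-2.7708) ≈ 0.0017 M.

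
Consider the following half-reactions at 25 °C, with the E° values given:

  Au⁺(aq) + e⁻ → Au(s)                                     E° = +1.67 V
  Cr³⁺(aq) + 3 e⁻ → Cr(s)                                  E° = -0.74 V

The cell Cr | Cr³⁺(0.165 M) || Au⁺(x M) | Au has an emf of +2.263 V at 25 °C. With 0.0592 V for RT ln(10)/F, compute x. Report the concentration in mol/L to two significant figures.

0.0018 M

Au⁺/Au is the cathode, Cr³⁺/Cr the anode: E°cell = +2.41 V, n = 3.
Overall reaction: 3 Au⁺(aq) + Cr(s) → 3 Au(s) + Cr³⁺(aq); Q = [Cr³⁺]^1/[Au⁺]^3.
From E = E° − (0.0592/n) log Q: log Q = (E° − E)·n/0.0592 = (+2.41 − (+2.263))·3/0.0592 = 7.4493.
So 3·log[Au⁺] = 1·log(0.165) − log Q = -0.7825 − (7.4493) = -8.2318; log[Au⁺] = -8.2318 / 3 = -2.7439; [Au⁺] = 10^(-2.7439) ≈ 0.0018 M.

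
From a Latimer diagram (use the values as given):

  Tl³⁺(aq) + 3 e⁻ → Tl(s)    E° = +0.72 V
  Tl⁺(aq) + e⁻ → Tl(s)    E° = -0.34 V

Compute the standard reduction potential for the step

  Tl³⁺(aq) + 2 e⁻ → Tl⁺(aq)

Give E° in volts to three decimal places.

Sequential free energies add, so n₃E°₃ = n₁E°₁ + n₂E°₂.
With n₃ = 3, and the known step contributing 1×(-0.34) V, the unknown satisfies 2·E° = 3×(+0.72) − 1×(-0.34) = +2.500.
E° = +2.500 / 2 = +1.250 V.

+1.250 V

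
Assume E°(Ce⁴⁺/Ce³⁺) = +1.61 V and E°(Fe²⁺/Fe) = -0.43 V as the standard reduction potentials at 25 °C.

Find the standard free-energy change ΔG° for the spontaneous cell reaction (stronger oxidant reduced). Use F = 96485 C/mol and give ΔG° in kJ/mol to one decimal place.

Ce⁴⁺/Ce³⁺ (E° = +1.61 V) is the cathode; Fe²⁺/Fe (E° = -0.43 V) is the anode, so E°cell = +2.04 V.
Balancing electrons gives n = 2 (lcm of 1 and 2).
ΔG° = −nFE° = −(2)(96485)(+2.04) = -393,659 J = -393.7 kJ/mol.

-393.7 kJ/mol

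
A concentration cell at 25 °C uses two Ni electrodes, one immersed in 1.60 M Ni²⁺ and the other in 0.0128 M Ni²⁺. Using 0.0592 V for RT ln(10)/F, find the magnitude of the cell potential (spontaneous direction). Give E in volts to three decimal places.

For a concentration cell E°cell = 0. The 1.60 M side is the cathode (reduction is favoured where [Ni²⁺] is higher).
With n = 2, E = −(0.0592/2) log([Ni²⁺]ₐₙ/[Ni²⁺]꜀ₐₜ) = −(0.0592/2) log(0.0128/1.6) = −(0.0592/2)(-2.097) = +0.062 V.

+0.062 V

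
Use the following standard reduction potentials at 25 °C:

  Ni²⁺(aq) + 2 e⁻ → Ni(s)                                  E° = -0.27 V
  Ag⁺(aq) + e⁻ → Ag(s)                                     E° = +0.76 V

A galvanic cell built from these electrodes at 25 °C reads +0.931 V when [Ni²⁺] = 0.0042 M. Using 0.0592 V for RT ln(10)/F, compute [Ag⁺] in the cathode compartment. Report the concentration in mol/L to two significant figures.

Ag⁺/Ag is the cathode, Ni²⁺/Ni the anode: E°cell = +1.03 V, n = 2.
Overall reaction: 2 Ag⁺(aq) + Ni(s) → 2 Ag(s) + Ni²⁺(aq); Q = [Ni²⁺]^1/[Ag⁺]^2.
From E = E° − (0.0592/n) log Q: log Q = (E° − E)·n/0.0592 = (+1.03 − (+0.931))·2/0.0592 = 3.3446.
So 2·log[Ag⁺] = 1·log(0.0042) − log Q = -2.3768 − (3.3446) = -5.7214; log[Ag⁺] = -5.7214 / 2 = -2.8607; [Ag⁺] = 10^(-2.8607) ≈ 0.0014 M.

0.0014 M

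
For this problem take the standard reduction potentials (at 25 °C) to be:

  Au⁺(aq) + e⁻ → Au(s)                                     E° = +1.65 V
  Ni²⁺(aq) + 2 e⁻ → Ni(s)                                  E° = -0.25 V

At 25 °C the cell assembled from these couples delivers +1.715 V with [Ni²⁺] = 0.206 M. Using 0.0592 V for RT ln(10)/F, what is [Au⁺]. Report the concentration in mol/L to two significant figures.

Au⁺/Au is the cathode, Ni²⁺/Ni the anode: E°cell = +1.90 V, n = 2.
Overall reaction: 2 Au⁺(aq) + Ni(s) → 2 Au(s) + Ni²⁺(aq); Q = [Ni²⁺]^1/[Au⁺]^2.
From E = E° − (0.0592/n) log Q: log Q = (E° − E)·n/0.0592 = (+1.90 − (+1.715))·2/0.0592 = 6.2500.
So 2·log[Au⁺] = 1·log(0.206) − log Q = -0.6861 − (6.2500) = -6.9361; log[Au⁺] = -6.9361 / 2 = -3.4680; [Au⁺] = 10^(-3.4680) ≈ 0.00034 M.

0.00034 M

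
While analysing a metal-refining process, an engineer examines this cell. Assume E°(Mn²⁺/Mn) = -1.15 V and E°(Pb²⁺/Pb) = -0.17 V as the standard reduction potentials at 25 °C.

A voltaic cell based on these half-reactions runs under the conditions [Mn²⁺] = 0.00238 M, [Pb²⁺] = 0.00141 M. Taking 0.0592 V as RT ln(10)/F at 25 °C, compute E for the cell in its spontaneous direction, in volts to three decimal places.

Pb²⁺/Pb is the cathode (higher E°), Mn²⁺/Mn the anode: E°cell = -0.17 − (-1.15) = +0.98 V, n = 2.
Overall: Pb²⁺(aq) + Mn(s) → Pb(s) + Mn²⁺(aq)
Q = [Mn²⁺] / ([Pb²⁺]); log Q = 0.227.
E = E° − (0.0592/n) log Q = +0.98 − (0.0592/2)(0.227) = +0.973 V.

+0.973 V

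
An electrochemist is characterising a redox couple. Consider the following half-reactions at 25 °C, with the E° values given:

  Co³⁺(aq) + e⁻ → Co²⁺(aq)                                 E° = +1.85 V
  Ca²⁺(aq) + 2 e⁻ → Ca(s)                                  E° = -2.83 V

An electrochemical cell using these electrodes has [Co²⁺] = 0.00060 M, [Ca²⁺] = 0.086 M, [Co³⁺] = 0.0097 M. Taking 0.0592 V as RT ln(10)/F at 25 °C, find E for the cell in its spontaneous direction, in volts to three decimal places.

Co³⁺/Co²⁺ is the cathode (higher E°), Ca²⁺/Ca the anode: E°cell = +1.85 − (-2.83) = +4.68 V, n = 2.
Overall: 2 Co³⁺(aq) + Ca(s) → 2 Co²⁺(aq) + Ca²⁺(aq)
Q = [Co²⁺]^2·[Ca²⁺] / ([Co³⁺]^2); log Q = -3.483.
E = E° − (0.0592/n) log Q = +4.68 − (0.0592/2)(-3.483) = +4.783 V.

+4.783 V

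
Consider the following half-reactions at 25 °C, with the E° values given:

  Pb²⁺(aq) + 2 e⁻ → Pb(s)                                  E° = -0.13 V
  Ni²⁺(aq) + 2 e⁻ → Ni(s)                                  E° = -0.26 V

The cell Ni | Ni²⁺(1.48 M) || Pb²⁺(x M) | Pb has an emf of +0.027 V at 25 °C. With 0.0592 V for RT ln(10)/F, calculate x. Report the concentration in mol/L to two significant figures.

Pb²⁺/Pb is the cathode, Ni²⁺/Ni the anode: E°cell = +0.13 V, n = 2.
Overall reaction: Pb²⁺(aq) + Ni(s) → Pb(s) + Ni²⁺(aq); Q = [Ni²⁺]^1/[Pb²⁺]^1.
From E = E° − (0.0592/n) log Q: log Q = (E° − E)·n/0.0592 = (+0.13 − (+0.027))·2/0.0592 = 3.4797.
So 1·log[Pb²⁺] = 1·log(1.48) − log Q = 0.1703 − (3.4797) = -3.3094; [Pb²⁺] = 10^(-3.3094) ≈ 0.00049 M.

0.00049 M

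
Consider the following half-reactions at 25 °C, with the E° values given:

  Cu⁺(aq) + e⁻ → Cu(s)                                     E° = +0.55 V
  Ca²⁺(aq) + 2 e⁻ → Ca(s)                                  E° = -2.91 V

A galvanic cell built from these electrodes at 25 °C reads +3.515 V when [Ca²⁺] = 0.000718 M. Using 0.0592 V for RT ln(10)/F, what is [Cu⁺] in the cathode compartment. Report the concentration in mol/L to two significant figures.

0.23 M

Cu⁺/Cu is the cathode, Ca²⁺/Ca the anode: E°cell = +3.46 V, n = 2.
Overall reaction: 2 Cu⁺(aq) + Ca(s) → 2 Cu(s) + Ca²⁺(aq); Q = [Ca²⁺]^1/[Cu⁺]^2.
From E = E° − (0.0592/n) log Q: log Q = (E° − E)·n/0.0592 = (+3.46 − (+3.515))·2/0.0592 = -1.8581.
So 2·log[Cu⁺] = 1·log(0.000718) − log Q = -3.1439 − (-1.8581) = -1.2858; log[Cu⁺] = -1.2858 / 2 = -0.6429; [Cu⁺] = 10^(-0.6429) ≈ 0.23 M.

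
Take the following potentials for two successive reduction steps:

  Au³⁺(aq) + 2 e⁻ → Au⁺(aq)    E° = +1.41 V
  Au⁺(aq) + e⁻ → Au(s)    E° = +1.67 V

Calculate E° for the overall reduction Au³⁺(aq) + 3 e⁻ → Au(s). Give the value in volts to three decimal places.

Since ΔG° = −nFE° is additive over sequential reductions, n₃E°₃ = n₁E°₁ + n₂E°₂.
E°₃ = (2×+1.41 + 1×+1.67) / 3 = (+4.490) / 3 = +1.497 V.

+1.497 V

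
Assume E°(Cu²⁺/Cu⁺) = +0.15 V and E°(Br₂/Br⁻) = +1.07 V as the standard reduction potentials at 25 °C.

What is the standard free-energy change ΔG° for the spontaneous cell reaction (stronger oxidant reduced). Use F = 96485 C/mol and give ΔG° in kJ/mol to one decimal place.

-177.5 kJ/mol

Br₂/Br⁻ (E° = +1.07 V) is the cathode; Cu²⁺/Cu⁺ (E° = +0.15 V) is the anode, so E°cell = +0.92 V.
Balancing electrons gives n = 2 (lcm of 2 and 1).
ΔG° = −nFE° = −(2)(96485)(+0.92) = -177,532 J = -177.5 kJ/mol.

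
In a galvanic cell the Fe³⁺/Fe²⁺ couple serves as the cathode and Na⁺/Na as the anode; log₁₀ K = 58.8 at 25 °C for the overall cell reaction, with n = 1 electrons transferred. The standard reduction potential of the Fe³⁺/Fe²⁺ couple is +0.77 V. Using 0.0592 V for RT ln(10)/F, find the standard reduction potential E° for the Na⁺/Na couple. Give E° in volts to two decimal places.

E°cell = (0.0592/n)·log K = (0.0592/1)(58.8) = +3.481 V.
Since Fe³⁺/Fe²⁺ is the cathode and Na⁺/Na the anode, E°cell = E°(Fe³⁺/Fe²⁺) − E°(Na⁺/Na).
So E°(Na⁺/Na) = E°(Fe³⁺/Fe²⁺) − E°cell = (+0.77) − (+3.481) = -2.71 V.

-2.71 V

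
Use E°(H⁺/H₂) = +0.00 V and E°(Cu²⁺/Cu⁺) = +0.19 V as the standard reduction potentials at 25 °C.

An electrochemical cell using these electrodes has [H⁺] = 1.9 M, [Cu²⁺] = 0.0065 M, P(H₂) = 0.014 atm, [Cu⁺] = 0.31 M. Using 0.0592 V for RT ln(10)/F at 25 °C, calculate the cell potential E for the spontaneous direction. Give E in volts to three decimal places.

Cu²⁺/Cu⁺ is the cathode (higher E°), H⁺/H₂ the anode: E°cell = +0.19 − (+0.00) = +0.19 V, n = 2.
Overall: 2 Cu²⁺(aq) + H₂(g) → 2 Cu⁺(aq) + 2 H⁺(aq)
Q = [Cu⁺]^2·[H⁺]^2 / ([Cu²⁺]^2·P(H₂)); log Q = 5.768.
E = E° − (0.0592/n) log Q = +0.19 − (0.0592/2)(5.768) = +0.019 V.

+0.019 V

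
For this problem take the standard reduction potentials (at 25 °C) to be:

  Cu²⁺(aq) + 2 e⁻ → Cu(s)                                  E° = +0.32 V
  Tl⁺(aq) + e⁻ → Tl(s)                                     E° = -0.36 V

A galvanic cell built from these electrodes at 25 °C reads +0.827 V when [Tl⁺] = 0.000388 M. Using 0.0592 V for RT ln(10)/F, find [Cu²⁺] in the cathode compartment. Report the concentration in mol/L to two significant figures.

0.014 M

Cu²⁺/Cu is the cathode, Tl⁺/Tl the anode: E°cell = +0.68 V, n = 2.
Overall reaction: Cu²⁺(aq) + 2 Tl(s) → Cu(s) + 2 Tl⁺(aq); Q = [Tl⁺]^2/[Cu²⁺]^1.
From E = E° − (0.0592/n) log Q: log Q = (E° − E)·n/0.0592 = (+0.68 − (+0.827))·2/0.0592 = -4.9662.
So 1·log[Cu²⁺] = 2·log(0.000388) − log Q = -6.8223 − (-4.9662) = -1.8561; [Cu²⁺] = 10^(-1.8561) ≈ 0.014 M.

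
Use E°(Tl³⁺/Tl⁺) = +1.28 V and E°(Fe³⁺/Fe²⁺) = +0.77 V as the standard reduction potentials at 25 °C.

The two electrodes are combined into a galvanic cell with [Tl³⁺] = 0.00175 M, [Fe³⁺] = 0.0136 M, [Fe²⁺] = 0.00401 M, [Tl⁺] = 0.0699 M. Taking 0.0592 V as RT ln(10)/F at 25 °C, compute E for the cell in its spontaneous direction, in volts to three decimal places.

+0.431 V

Tl³⁺/Tl⁺ is the cathode (higher E°), Fe³⁺/Fe²⁺ the anode: E°cell = +1.28 − (+0.77) = +0.51 V, n = 2.
Overall: Tl³⁺(aq) + 2 Fe²⁺(aq) → Tl⁺(aq) + 2 Fe³⁺(aq)
Q = [Tl⁺]·[Fe³⁺]^2 / ([Tl³⁺]·[Fe²⁺]^2); log Q = 2.662.
E = E° − (0.0592/n) log Q = +0.51 − (0.0592/2)(2.662) = +0.431 V.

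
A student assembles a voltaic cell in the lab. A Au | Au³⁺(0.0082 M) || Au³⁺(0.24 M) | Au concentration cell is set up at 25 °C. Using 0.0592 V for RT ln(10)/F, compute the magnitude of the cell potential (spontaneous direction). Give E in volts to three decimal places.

For a concentration cell E°cell = 0. The 0.24 M side is the cathode (reduction is favoured where [Au³⁺] is higher).
With n = 3, E = −(0.0592/3) log([Au³⁺]ₐₙ/[Au³⁺]꜀ₐₜ) = −(0.0592/3) log(0.0082/0.24) = −(0.0592/3)(-1.466) = +0.029 V.

+0.029 V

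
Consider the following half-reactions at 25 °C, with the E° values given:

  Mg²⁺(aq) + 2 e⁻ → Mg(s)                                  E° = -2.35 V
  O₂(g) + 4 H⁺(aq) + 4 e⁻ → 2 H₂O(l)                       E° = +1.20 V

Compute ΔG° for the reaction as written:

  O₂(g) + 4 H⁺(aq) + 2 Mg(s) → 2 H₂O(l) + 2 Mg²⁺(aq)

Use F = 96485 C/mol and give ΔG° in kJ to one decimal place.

-1370.1 kJ

As written, O₂/H₂O is reduced (cathode) and Mg²⁺/Mg is oxidised (anode), so E°cell = (+1.20) − (-2.35) = +3.55 V.
Balancing electrons gives n = 4.
ΔG° = −nFE° = −(4)(96485)(+3.55) = -1,370,087 J = -1370.1 kJ.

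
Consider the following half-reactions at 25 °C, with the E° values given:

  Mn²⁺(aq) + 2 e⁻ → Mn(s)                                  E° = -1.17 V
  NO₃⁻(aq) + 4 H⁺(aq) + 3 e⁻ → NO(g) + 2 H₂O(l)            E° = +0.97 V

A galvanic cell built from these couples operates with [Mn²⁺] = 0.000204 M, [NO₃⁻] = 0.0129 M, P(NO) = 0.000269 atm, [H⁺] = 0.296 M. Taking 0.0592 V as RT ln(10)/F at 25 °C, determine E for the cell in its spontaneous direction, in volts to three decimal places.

+2.241 V

NO₃⁻/NO is the cathode (higher E°), Mn²⁺/Mn the anode: E°cell = +0.97 − (-1.17) = +2.14 V, n = 6.
Overall: 2 NO₃⁻(aq) + 8 H⁺(aq) + 3 Mn(s) → 2 NO(g) + 4 H₂O(l) + 3 Mn²⁺(aq)
Q = P(NO)^2·[Mn²⁺]^3 / ([NO₃⁻]^2·[H⁺]^8); log Q = -10.203.
E = E° − (0.0592/n) log Q = +2.14 − (0.0592/6)(-10.203) = +2.241 V.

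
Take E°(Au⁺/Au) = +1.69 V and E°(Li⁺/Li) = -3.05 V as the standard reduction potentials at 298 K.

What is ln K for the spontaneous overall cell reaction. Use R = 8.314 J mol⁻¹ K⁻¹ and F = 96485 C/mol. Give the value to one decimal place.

184.6

Cathode: Au⁺/Au; anode: Li⁺/Li. E°cell = (+1.69) − (-3.05) = +4.74 V, with n = 1.
ΔG° = −nFE° = −RT ln K, so ln K = nFE°/(RT) = (1)(96485)(+4.74) / ((8.314)(298)) = 184.592.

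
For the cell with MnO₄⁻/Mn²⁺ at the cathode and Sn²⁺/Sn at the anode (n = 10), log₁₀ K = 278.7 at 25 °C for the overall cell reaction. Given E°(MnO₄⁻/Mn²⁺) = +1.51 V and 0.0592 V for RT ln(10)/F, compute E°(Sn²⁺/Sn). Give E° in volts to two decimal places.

E°cell = (0.0592/n)·log K = (0.0592/10)(278.7) = +1.650 V.
Since MnO₄⁻/Mn²⁺ is the cathode and Sn²⁺/Sn the anode, E°cell = E°(MnO₄⁻/Mn²⁺) − E°(Sn²⁺/Sn).
So E°(Sn²⁺/Sn) = E°(MnO₄⁻/Mn²⁺) − E°cell = (+1.51) − (+1.650) = -0.14 V.

-0.14 V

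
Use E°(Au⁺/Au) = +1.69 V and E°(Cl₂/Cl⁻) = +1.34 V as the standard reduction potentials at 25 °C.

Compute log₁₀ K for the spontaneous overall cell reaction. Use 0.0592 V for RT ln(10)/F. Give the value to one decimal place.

11.8

Cathode: Au⁺/Au; anode: Cl₂/Cl⁻. E°cell = +0.35 V, n = 2.
log K = nE°cell / 0.0592 = (2)(+0.35) / 0.0592 = 11.8.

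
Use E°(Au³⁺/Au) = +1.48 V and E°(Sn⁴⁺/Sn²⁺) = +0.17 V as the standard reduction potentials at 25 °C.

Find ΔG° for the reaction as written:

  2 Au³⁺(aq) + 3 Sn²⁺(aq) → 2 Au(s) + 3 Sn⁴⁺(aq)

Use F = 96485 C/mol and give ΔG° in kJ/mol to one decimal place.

-758.4 kJ/mol

As written, Au³⁺/Au is reduced (cathode) and Sn⁴⁺/Sn²⁺ is oxidised (anode), so E°cell = (+1.48) − (+0.17) = +1.31 V.
Balancing electrons gives n = 6.
ΔG° = −nFE° = −(6)(96485)(+1.31) = -758,372 J = -758.4 kJ/mol.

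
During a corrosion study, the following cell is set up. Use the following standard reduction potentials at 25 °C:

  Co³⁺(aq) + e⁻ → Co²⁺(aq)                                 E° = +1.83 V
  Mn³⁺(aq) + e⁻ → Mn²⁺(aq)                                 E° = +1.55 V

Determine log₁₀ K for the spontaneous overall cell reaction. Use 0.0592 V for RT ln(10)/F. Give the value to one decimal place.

4.7

Cathode: Co³⁺/Co²⁺; anode: Mn³⁺/Mn²⁺. E°cell = +0.28 V, n = 1.
log K = nE°cell / 0.0592 = (1)(+0.28) / 0.0592 = 4.7.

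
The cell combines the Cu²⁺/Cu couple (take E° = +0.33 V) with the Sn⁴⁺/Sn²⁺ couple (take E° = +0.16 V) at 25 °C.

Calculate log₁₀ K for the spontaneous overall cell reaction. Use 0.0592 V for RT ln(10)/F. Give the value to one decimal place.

5.7

Cathode: Cu²⁺/Cu; anode: Sn⁴⁺/Sn²⁺. E°cell = +0.17 V, n = 2.
log K = nE°cell / 0.0592 = (2)(+0.17) / 0.0592 = 5.7.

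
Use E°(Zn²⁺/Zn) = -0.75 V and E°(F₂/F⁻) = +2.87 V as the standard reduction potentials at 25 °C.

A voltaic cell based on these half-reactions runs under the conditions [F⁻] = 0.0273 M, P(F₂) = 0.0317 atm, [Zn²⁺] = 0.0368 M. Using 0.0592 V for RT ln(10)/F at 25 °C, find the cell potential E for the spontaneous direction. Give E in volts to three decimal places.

F₂/F⁻ is the cathode (higher E°), Zn²⁺/Zn the anode: E°cell = +2.87 − (-0.75) = +3.62 V, n = 2.
Overall: F₂(g) + Zn(s) → 2 F⁻(aq) + Zn²⁺(aq)
Q = [F⁻]^2·[Zn²⁺] / (P(F₂)); log Q = -3.063.
E = E° − (0.0592/n) log Q = +3.62 − (0.0592/2)(-3.063) = +3.711 V.

+3.711 V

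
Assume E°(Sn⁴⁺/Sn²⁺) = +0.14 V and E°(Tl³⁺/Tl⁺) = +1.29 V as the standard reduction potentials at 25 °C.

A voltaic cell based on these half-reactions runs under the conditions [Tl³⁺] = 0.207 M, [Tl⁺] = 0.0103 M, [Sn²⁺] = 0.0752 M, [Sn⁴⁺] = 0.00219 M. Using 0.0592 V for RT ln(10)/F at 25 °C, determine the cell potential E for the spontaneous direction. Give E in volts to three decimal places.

+1.234 V

Tl³⁺/Tl⁺ is the cathode (higher E°), Sn⁴⁺/Sn²⁺ the anode: E°cell = +1.29 − (+0.14) = +1.15 V, n = 2.
Overall: Tl³⁺(aq) + Sn²⁺(aq) → Tl⁺(aq) + Sn⁴⁺(aq)
Q = [Tl⁺]·[Sn⁴⁺] / ([Tl³⁺]·[Sn²⁺]); log Q = -2.839.
E = E° − (0.0592/n) log Q = +1.15 − (0.0592/2)(-2.839) = +1.234 V.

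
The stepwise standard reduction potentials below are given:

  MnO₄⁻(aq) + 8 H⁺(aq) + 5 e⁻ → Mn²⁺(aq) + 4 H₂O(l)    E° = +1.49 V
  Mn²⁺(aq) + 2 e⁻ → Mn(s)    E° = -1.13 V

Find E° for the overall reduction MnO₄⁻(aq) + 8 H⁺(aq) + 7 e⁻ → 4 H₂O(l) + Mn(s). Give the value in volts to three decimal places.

+0.741 V

Standard free energies of sequential steps add: ΔG°₃ = ΔG°₁ + ΔG°₂, so n₃E°₃ = n₁E°₁ + n₂E°₂.
E°₃ = (5×+1.49 + 2×-1.13) / 7 = (+5.190) / 7 = +0.741 V.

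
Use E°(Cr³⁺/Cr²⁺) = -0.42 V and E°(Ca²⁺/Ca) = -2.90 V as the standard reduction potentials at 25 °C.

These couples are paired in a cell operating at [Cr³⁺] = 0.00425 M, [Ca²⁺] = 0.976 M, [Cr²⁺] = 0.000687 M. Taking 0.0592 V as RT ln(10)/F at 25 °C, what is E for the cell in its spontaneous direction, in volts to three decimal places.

Cr³⁺/Cr²⁺ is the cathode (higher E°), Ca²⁺/Ca the anode: E°cell = -0.42 − (-2.90) = +2.48 V, n = 2.
Overall: 2 Cr³⁺(aq) + Ca(s) → 2 Cr²⁺(aq) + Ca²⁺(aq)
Q = [Cr²⁺]^2·[Ca²⁺] / ([Cr³⁺]^2); log Q = -1.593.
E = E° − (0.0592/n) log Q = +2.48 − (0.0592/2)(-1.593) = +2.527 V.

+2.527 V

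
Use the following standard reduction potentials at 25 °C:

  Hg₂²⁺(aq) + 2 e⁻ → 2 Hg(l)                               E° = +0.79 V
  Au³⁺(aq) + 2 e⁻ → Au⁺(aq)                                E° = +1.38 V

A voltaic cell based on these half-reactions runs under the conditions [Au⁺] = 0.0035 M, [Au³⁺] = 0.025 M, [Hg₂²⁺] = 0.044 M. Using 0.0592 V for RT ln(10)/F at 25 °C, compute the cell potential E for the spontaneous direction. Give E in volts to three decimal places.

+0.655 V

Au³⁺/Au⁺ is the cathode (higher E°), Hg₂²⁺/Hg the anode: E°cell = +1.38 − (+0.79) = +0.59 V, n = 2.
Overall: Au³⁺(aq) + 2 Hg(l) → Au⁺(aq) + Hg₂²⁺(aq)
Q = [Au⁺]·[Hg₂²⁺] / ([Au³⁺]); log Q = -2.210.
E = E° − (0.0592/n) log Q = +0.59 − (0.0592/2)(-2.210) = +0.655 V.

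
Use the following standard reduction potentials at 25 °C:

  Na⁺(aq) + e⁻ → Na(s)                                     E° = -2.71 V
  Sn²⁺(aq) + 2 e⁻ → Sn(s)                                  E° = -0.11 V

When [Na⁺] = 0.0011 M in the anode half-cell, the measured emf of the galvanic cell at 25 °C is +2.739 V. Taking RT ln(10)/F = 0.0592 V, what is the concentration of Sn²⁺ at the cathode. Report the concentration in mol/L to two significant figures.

0.060 M

Sn²⁺/Sn is the cathode, Na⁺/Na the anode: E°cell = +2.60 V, n = 2.
Overall reaction: Sn²⁺(aq) + 2 Na(s) → Sn(s) + 2 Na⁺(aq); Q = [Na⁺]^2/[Sn²⁺]^1.
From E = E° − (0.0592/n) log Q: log Q = (E° − E)·n/0.0592 = (+2.60 − (+2.739))·2/0.0592 = -4.6959.
So 1·log[Sn²⁺] = 2·log(0.0011) − log Q = -5.9172 − (-4.6959) = -1.2213; [Sn²⁺] = 10^(-1.2213) ≈ 0.060 M.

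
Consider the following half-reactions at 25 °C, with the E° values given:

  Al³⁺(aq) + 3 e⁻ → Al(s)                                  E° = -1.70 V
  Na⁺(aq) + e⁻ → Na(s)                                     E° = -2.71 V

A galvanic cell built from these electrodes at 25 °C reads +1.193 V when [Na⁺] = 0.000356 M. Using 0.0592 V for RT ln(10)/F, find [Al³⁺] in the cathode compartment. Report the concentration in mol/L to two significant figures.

0.085 M

Al³⁺/Al is the cathode, Na⁺/Na the anode: E°cell = +1.01 V, n = 3.
Overall reaction: Al³⁺(aq) + 3 Na(s) → Al(s) + 3 Na⁺(aq); Q = [Na⁺]^3/[Al³⁺]^1.
From E = E° − (0.0592/n) log Q: log Q = (E° − E)·n/0.0592 = (+1.01 − (+1.193))·3/0.0592 = -9.2736.
So 1·log[Al³⁺] = 3·log(0.000356) − log Q = -10.3457 − (-9.2736) = -1.0721; [Al³⁺] = 10^(-1.0721) ≈ 0.085 M.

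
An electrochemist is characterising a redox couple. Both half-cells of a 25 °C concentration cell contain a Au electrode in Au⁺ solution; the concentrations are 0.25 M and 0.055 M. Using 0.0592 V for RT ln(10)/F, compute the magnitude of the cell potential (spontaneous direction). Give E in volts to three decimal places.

For a concentration cell E°cell = 0. The 0.25 M side is the cathode (reduction is favoured where [Au⁺] is higher).
With n = 1, E = −(0.0592/1) log([Au⁺]ₐₙ/[Au⁺]꜀ₐₜ) = −(0.0592/1) log(0.055/0.25) = −(0.0592/1)(-0.658) = +0.039 V.

+0.039 V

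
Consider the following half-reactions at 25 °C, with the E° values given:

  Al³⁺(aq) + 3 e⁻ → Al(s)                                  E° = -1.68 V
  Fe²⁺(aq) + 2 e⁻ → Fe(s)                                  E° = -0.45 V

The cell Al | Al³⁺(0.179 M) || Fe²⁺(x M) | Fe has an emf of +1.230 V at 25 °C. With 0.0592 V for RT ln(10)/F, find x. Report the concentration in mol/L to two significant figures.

Fe²⁺/Fe is the cathode, Al³⁺/Al the anode: E°cell = +1.23 V, n = 6.
Overall reaction: 3 Fe²⁺(aq) + 2 Al(s) → 3 Fe(s) + 2 Al³⁺(aq); Q = [Al³⁺]^2/[Fe²⁺]^3.
From E = E° − (0.0592/n) log Q: log Q = (E° − E)·n/0.0592 = (+1.23 − (+1.230))·6/0.0592 = 0.0000.
So 3·log[Fe²⁺] = 2·log(0.179) − log Q = -1.4943 − (0.0000) = -1.4943; log[Fe²⁺] = -1.4943 / 3 = -0.4981; [Fe²⁺] = 10^(-0.4981) ≈ 0.32 M.

0.32 M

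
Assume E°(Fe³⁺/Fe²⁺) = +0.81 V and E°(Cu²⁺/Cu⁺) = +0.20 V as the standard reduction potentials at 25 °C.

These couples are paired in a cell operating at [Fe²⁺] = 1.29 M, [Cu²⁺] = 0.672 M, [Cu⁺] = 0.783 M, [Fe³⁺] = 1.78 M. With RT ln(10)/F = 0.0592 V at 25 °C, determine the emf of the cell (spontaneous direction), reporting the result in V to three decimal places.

Fe³⁺/Fe²⁺ is the cathode (higher E°), Cu²⁺/Cu⁺ the anode: E°cell = +0.81 − (+0.20) = +0.61 V, n = 1.
Overall: Fe³⁺(aq) + Cu⁺(aq) → Fe²⁺(aq) + Cu²⁺(aq)
Q = [Fe²⁺]·[Cu²⁺] / ([Fe³⁺]·[Cu⁺]); log Q = -0.206.
E = E° − (0.0592/n) log Q = +0.61 − (0.0592/1)(-0.206) = +0.622 V.

+0.622 V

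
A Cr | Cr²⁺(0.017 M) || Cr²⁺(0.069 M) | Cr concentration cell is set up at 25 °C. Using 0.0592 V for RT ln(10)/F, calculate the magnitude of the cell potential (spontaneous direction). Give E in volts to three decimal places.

For a concentration cell E°cell = 0. The 0.069 M side is the cathode (reduction is favoured where [Cr²⁺] is higher).
With n = 2, E = −(0.0592/2) log([Cr²⁺]ₐₙ/[Cr²⁺]꜀ₐₜ) = −(0.0592/2) log(0.017/0.069) = −(0.0592/2)(-0.608) = +0.018 V.

+0.018 V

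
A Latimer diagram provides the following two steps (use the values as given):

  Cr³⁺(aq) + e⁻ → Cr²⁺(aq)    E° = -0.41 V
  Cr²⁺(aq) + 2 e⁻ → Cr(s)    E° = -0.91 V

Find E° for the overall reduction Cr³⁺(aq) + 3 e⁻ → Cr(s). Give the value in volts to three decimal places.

-0.743 V

Standard free energies of sequential steps add: ΔG°₃ = ΔG°₁ + ΔG°₂, so n₃E°₃ = n₁E°₁ + n₂E°₂.
E°₃ = (1×-0.41 + 2×-0.91) / 3 = (-2.230) / 3 = -0.743 V.
Simply averaging or adding the two E° values would be wrong; the electron-weighted sum is required.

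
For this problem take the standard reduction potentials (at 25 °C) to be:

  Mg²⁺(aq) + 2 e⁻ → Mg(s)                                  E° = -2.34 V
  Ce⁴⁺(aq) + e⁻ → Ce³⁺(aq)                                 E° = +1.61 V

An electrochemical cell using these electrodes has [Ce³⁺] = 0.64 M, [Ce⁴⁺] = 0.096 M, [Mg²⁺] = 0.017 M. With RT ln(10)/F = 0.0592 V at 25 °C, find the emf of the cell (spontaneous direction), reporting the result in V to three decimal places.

+3.954 V

Ce⁴⁺/Ce³⁺ is the cathode (higher E°), Mg²⁺/Mg the anode: E°cell = +1.61 − (-2.34) = +3.95 V, n = 2.
Overall: 2 Ce⁴⁺(aq) + Mg(s) → 2 Ce³⁺(aq) + Mg²⁺(aq)
Q = [Ce³⁺]^2·[Mg²⁺] / ([Ce⁴⁺]^2); log Q = -0.122.
E = E° − (0.0592/n) log Q = +3.95 − (0.0592/2)(-0.122) = +3.954 V.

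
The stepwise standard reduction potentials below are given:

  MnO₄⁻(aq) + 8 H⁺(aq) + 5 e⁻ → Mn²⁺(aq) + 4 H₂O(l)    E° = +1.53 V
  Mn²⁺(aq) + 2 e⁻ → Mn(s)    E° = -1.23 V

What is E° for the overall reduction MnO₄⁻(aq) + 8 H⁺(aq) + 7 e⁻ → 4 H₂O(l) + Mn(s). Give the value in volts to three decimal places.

Adding the free-energy changes (−nFE°) of the two steps gives −n₃FE°₃ = −n₁FE°₁ − n₂FE°₂.
E°₃ = (5×+1.53 + 2×-1.23) / 7 = (+5.190) / 7 = +0.741 V.
Simply averaging or adding the two E° values would be wrong; the electron-weighted sum is required.

+0.741 V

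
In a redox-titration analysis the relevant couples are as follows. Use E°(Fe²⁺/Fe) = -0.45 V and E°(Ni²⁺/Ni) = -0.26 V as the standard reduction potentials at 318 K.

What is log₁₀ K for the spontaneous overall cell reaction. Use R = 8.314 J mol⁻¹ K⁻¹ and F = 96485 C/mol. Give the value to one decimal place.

6.0

Cathode: Ni²⁺/Ni; anode: Fe²⁺/Fe. E°cell = (-0.26) − (-0.45) = +0.19 V, with n = 2.
ΔG° = −nFE° = −RT ln K, so ln K = nFE°/(RT) = (2)(96485)(+0.19) / ((8.314)(318)) = 13.868.
log₁₀ K = 13.868 / ln 10 = 6.0.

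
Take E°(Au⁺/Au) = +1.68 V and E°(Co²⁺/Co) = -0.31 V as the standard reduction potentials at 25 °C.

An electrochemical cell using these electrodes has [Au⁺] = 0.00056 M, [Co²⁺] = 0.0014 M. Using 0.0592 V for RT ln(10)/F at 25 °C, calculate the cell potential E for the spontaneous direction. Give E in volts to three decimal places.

+1.882 V

Au⁺/Au is the cathode (higher E°), Co²⁺/Co the anode: E°cell = +1.68 − (-0.31) = +1.99 V, n = 2.
Overall: 2 Au⁺(aq) + Co(s) → 2 Au(s) + Co²⁺(aq)
Q = [Co²⁺] / ([Au⁺]^2); log Q = 3.650.
E = E° − (0.0592/n) log Q = +1.99 − (0.0592/2)(3.650) = +1.882 V.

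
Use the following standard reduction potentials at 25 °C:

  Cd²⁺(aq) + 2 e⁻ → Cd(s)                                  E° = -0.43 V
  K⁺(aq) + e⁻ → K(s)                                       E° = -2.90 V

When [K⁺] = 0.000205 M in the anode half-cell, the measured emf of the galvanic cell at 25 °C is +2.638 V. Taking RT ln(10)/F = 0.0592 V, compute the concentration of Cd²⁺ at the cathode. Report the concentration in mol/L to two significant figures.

Cd²⁺/Cd is the cathode, K⁺/K the anode: E°cell = +2.47 V, n = 2.
Overall reaction: Cd²⁺(aq) + 2 K(s) → Cd(s) + 2 K⁺(aq); Q = [K⁺]^2/[Cd²⁺]^1.
From E = E° − (0.0592/n) log Q: log Q = (E° − E)·n/0.0592 = (+2.47 − (+2.638))·2/0.0592 = -5.6757.
So 1·log[Cd²⁺] = 2·log(0.000205) − log Q = -7.3765 − (-5.6757) = -1.7008; [Cd²⁺] = 10^(-1.7008) ≈ 0.020 M.

0.020 M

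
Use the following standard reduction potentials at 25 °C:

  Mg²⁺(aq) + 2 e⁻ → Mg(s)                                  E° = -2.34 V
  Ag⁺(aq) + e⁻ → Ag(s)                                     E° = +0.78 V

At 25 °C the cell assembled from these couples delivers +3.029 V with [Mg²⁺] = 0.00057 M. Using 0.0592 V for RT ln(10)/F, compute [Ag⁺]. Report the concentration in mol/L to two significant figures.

0.00069 M

Ag⁺/Ag is the cathode, Mg²⁺/Mg the anode: E°cell = +3.12 V, n = 2.
Overall reaction: 2 Ag⁺(aq) + Mg(s) → 2 Ag(s) + Mg²⁺(aq); Q = [Mg²⁺]^1/[Ag⁺]^2.
From E = E° − (0.0592/n) log Q: log Q = (E° − E)·n/0.0592 = (+3.12 − (+3.029))·2/0.0592 = 3.0743.
So 2·log[Ag⁺] = 1·log(0.00057) − log Q = -3.2441 − (3.0743) = -6.3184; log[Ag⁺] = -6.3184 / 2 = -3.1592; [Ag⁺] = 10^(-3.1592) ≈ 0.00069 M.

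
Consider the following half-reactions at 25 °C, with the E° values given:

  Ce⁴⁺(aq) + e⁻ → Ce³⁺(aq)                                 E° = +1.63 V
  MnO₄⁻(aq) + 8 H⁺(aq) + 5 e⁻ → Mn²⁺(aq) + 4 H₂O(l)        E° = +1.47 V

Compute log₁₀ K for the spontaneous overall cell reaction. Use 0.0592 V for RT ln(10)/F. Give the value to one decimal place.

Cathode: Ce⁴⁺/Ce³⁺; anode: MnO₄⁻/Mn²⁺. E°cell = +0.16 V, n = 5.
log K = nE°cell / 0.0592 = (5)(+0.16) / 0.0592 = 13.5.

13.5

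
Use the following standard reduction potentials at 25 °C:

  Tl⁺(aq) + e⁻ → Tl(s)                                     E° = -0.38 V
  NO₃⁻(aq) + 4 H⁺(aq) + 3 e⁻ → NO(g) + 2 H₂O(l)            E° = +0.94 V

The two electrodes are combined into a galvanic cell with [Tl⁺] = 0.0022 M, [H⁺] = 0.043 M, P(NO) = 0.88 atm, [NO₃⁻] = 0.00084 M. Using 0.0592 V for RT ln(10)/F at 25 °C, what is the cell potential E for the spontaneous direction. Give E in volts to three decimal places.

NO₃⁻/NO is the cathode (higher E°), Tl⁺/Tl the anode: E°cell = +0.94 − (-0.38) = +1.32 V, n = 3.
Overall: NO₃⁻(aq) + 4 H⁺(aq) + 3 Tl(s) → NO(g) + 2 H₂O(l) + 3 Tl⁺(aq)
Q = P(NO)·[Tl⁺]^3 / ([NO₃⁻]·[H⁺]^4); log Q = 0.514.
E = E° − (0.0592/n) log Q = +1.32 − (0.0592/3)(0.514) = +1.310 V.

+1.310 V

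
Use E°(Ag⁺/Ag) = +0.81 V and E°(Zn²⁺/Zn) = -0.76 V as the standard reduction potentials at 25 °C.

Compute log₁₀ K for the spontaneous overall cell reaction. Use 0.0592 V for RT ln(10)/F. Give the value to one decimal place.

53.0

Cathode: Ag⁺/Ag; anode: Zn²⁺/Zn. E°cell = +1.57 V, n = 2.
log K = nE°cell / 0.0592 = (2)(+1.57) / 0.0592 = 53.0.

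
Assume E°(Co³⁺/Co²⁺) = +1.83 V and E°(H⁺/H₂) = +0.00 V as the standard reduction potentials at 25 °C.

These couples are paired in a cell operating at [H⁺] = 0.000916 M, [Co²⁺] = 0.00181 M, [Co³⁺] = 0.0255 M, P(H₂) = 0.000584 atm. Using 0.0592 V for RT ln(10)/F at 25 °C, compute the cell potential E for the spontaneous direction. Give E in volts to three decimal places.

Co³⁺/Co²⁺ is the cathode (higher E°), H⁺/H₂ the anode: E°cell = +1.83 − (+0.00) = +1.83 V, n = 2.
Overall: 2 Co³⁺(aq) + H₂(g) → 2 Co²⁺(aq) + 2 H⁺(aq)
Q = [Co²⁺]^2·[H⁺]^2 / ([Co³⁺]^2·P(H₂)); log Q = -5.140.
E = E° − (0.0592/n) log Q = +1.83 − (0.0592/2)(-5.140) = +1.982 V.

+1.982 V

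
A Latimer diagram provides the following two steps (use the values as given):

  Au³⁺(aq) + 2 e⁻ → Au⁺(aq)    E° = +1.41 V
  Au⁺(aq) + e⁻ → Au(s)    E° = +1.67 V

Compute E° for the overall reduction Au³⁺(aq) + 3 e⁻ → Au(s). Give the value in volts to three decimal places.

+1.497 V

Since ΔG° = −nFE° is additive over sequential reductions, n₃E°₃ = n₁E°₁ + n₂E°₂.
E°₃ = (2×+1.41 + 1×+1.67) / 3 = (+4.490) / 3 = +1.497 V.
Simply averaging or adding the two E° values would be wrong; the electron-weighted sum is required.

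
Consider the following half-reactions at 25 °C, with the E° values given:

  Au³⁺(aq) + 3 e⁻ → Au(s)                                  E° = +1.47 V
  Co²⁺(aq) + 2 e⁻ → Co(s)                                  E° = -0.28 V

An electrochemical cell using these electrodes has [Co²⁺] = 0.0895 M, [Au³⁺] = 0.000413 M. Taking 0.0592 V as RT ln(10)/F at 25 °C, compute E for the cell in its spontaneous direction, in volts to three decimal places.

+1.714 V

Au³⁺/Au is the cathode (higher E°), Co²⁺/Co the anode: E°cell = +1.47 − (-0.28) = +1.75 V, n = 6.
Overall: 2 Au³⁺(aq) + 3 Co(s) → 2 Au(s) + 3 Co²⁺(aq)
Q = [Co²⁺]^3 / ([Au³⁺]^2); log Q = 3.624.
E = E° − (0.0592/n) log Q = +1.75 − (0.0592/6)(3.624) = +1.714 V.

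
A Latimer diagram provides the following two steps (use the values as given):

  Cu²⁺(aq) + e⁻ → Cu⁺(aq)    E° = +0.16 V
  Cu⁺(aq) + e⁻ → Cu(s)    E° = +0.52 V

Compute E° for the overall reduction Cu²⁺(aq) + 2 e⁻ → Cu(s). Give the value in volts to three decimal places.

+0.340 V

Since ΔG° = −nFE° is additive over sequential reductions, n₃E°₃ = n₁E°₁ + n₂E°₂.
E°₃ = (1×+0.16 + 1×+0.52) / 2 = (+0.680) / 2 = +0.340 V.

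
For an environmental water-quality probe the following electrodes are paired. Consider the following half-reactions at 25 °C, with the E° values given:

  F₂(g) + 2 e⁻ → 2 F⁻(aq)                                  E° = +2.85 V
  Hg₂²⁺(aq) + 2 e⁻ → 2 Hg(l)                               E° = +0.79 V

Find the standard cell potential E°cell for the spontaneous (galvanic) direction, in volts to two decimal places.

+2.06 V

The F₂/F⁻ couple has the higher reduction potential, so it is the cathode; Hg₂²⁺/Hg is oxidised at the anode.
E°cell = E°(cathode) − E°(anode) = (+2.85) − (+0.79) = +2.06 V.
Since E°cell > 0, the reaction is spontaneous under standard conditions.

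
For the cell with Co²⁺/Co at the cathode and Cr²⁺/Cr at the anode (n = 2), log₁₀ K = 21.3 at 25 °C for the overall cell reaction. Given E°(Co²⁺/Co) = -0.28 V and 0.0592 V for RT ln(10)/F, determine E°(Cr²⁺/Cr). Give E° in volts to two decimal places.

-0.91 V

E°cell = (0.0592/n)·log K = (0.0592/2)(21.3) = +0.630 V.
Since Co²⁺/Co is the cathode and Cr²⁺/Cr the anode, E°cell = E°(Co²⁺/Co) − E°(Cr²⁺/Cr).
So E°(Cr²⁺/Cr) = E°(Co²⁺/Co) − E°cell = (-0.28) − (+0.630) = -0.91 V.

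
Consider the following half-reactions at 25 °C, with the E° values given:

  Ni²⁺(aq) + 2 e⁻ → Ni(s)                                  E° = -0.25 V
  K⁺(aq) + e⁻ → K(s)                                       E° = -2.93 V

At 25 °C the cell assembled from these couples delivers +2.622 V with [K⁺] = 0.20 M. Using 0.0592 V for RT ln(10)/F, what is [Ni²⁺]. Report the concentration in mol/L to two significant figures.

Ni²⁺/Ni is the cathode, K⁺/K the anode: E°cell = +2.68 V, n = 2.
Overall reaction: Ni²⁺(aq) + 2 K(s) → Ni(s) + 2 K⁺(aq); Q = [K⁺]^2/[Ni²⁺]^1.
From E = E° − (0.0592/n) log Q: log Q = (E° − E)·n/0.0592 = (+2.68 − (+2.622))·2/0.0592 = 1.9595.
So 1·log[Ni²⁺] = 2·log(0.2) − log Q = -1.3979 − (1.9595) = -3.3574; [Ni²⁺] = 10^(-3.3574) ≈ 0.00044 M.

0.00044 M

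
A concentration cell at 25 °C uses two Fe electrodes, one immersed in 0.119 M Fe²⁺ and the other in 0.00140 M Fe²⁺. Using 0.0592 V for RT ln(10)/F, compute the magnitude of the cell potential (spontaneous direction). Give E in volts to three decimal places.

For a concentration cell E°cell = 0. The 0.119 M side is the cathode (reduction is favoured where [Fe²⁺] is higher).
With n = 2, E = −(0.0592/2) log([Fe²⁺]ₐₙ/[Fe²⁺]꜀ₐₜ) = −(0.0592/2) log(0.0014/0.119) = −(0.0592/2)(-1.929) = +0.057 V.

+0.057 V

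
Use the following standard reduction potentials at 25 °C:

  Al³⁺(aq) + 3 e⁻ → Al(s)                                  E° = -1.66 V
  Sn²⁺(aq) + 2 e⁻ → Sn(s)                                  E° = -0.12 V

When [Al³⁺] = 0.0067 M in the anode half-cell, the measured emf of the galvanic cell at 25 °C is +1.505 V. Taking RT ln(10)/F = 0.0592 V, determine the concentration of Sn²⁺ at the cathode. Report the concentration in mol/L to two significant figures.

Sn²⁺/Sn is the cathode, Al³⁺/Al the anode: E°cell = +1.54 V, n = 6.
Overall reaction: 3 Sn²⁺(aq) + 2 Al(s) → 3 Sn(s) + 2 Al³⁺(aq); Q = [Al³⁺]^2/[Sn²⁺]^3.
From E = E° − (0.0592/n) log Q: log Q = (E° − E)·n/0.0592 = (+1.54 − (+1.505))·6/0.0592 = 3.5473.
So 3·log[Sn²⁺] = 2·log(0.0067) − log Q = -4.3479 − (3.5473) = -7.8952; log[Sn²⁺] = -7.8952 / 3 = -2.6317; [Sn²⁺] = 10^(-2.6317) ≈ 0.0023 M.

0.0023 M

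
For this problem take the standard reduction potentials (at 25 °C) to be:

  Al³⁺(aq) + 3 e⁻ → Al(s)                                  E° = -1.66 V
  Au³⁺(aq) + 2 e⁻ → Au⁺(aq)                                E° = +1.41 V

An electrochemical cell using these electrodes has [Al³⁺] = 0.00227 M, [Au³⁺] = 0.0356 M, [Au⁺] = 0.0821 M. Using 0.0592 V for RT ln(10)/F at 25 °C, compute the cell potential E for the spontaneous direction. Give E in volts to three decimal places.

+3.111 V

Au³⁺/Au⁺ is the cathode (higher E°), Al³⁺/Al the anode: E°cell = +1.41 − (-1.66) = +3.07 V, n = 6.
Overall: 3 Au³⁺(aq) + 2 Al(s) → 3 Au⁺(aq) + 2 Al³⁺(aq)
Q = [Au⁺]^3·[Al³⁺]^2 / ([Au³⁺]^3); log Q = -4.199.
E = E° − (0.0592/n) log Q = +3.07 − (0.0592/6)(-4.199) = +3.111 V.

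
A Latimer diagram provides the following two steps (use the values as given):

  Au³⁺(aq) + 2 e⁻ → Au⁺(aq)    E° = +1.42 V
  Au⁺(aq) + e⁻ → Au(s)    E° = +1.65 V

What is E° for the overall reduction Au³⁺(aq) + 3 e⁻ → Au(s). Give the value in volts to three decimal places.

Since ΔG° = −nFE° is additive over sequential reductions, n₃E°₃ = n₁E°₁ + n₂E°₂.
E°₃ = (2×+1.42 + 1×+1.65) / 3 = (+4.490) / 3 = +1.497 V.

+1.497 V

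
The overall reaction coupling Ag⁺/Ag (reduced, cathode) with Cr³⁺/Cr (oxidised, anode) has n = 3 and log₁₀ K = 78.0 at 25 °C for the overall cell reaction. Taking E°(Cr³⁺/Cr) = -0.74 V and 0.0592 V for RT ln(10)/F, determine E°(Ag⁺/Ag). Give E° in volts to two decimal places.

E°cell = (0.0592/n)·log K = (0.0592/3)(78.0) = +1.539 V.
Since Ag⁺/Ag is the cathode and Cr³⁺/Cr the anode, E°cell = E°(Ag⁺/Ag) − E°(Cr³⁺/Cr).
So E°(Ag⁺/Ag) = E°cell + E°(Cr³⁺/Cr) = +1.539 + (-0.74) = +0.80 V.

+0.80 V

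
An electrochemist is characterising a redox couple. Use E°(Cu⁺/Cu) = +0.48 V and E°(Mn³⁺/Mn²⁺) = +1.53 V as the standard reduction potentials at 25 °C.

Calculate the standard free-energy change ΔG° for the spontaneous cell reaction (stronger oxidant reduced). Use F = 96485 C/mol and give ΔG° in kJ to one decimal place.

-101.3 kJ

Mn³⁺/Mn²⁺ (E° = +1.53 V) is the cathode; Cu⁺/Cu (E° = +0.48 V) is the anode, so E°cell = +1.05 V.
Balancing electrons gives n = 1 (lcm of 1 and 1).
ΔG° = −nFE° = −(1)(96485)(+1.05) = -101,309 J = -101.3 kJ.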